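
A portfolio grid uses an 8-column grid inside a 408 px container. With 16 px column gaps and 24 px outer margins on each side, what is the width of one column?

Content width = 408 − 2·24 = 360 px.
Subtracting 7 column gaps of 16 leaves 248 for 8 columns, so c = 31 px.

31 px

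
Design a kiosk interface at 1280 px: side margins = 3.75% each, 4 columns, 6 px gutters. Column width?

Each margin = 3.75% of 1280 = 48 px; content = 1280 − 2·48 = 1184 px.
4 columns + 3 gutters: 4c + 3·6 = 1184.
4c = 1184 − 18 = 1166, so c = 291.5 px.

291.5 px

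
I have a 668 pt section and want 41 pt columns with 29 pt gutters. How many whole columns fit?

Each extra column adds 41 + 29 = 70 pt.
(668 + 29) / 70 = 9.96, so 9 columns fit.

9 columns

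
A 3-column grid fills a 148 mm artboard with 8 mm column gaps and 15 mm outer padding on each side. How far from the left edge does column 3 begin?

99 mm

Take off 30 mm of margins, leaving 118 mm.
118 − 2·8 = 102; ÷3 gives c = 34 mm.
Column 3 starts at margin + 2·(column + gutter) = 15 + 2·42 = 99 mm.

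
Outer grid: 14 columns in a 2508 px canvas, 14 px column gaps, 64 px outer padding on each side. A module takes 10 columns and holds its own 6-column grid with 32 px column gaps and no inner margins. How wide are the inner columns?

Take off 128 px of margins, leaving 2380 px.
14c + 13·14 = 2380 → 14c = 2198 → c = 157 px.
10-column span = 10·157 + 9·14 = 1696 px.
6d + 5·32 = 1696 → 6d = 1536 → d = 256 px.

256 px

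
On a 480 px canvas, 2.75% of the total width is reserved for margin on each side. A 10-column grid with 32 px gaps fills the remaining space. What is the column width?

Each margin = 2.75% of 480 = 13.2 px; content = 480 − 2·13.2 = 453.6 px.
10c + 9·32 = 453.6 → 10c = 165.6 → c = 16.56 px.

16.56 px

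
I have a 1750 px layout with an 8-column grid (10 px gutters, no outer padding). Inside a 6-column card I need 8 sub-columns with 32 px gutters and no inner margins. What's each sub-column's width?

1750 − 7·10 = 1680; ÷8 gives c = 210 px.
6-column span = 6·210 + 5·10 = 1310 px.
8 columns + 7 gutters: 8d + 7·32 = 1310.
8d = 1310 − 224 = 1086, so d = 135.75 px.

135.75 px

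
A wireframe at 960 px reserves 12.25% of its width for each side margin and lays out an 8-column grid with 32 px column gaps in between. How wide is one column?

62.6 px

960 × (1 − 2·12.25%) = 960 × 75.5% = 724.8 px for the columns.
724.8 − 7·32 = 500.8; ÷8 gives c = 62.6 px.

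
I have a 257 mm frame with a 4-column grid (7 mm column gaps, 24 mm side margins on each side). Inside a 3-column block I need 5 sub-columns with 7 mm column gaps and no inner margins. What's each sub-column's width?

25.4 mm

Outer content = 257 − 2·24 = 209 mm.
Subtracting 3 column gaps of 7 leaves 188 for 4 columns, so c = 47 mm.
3-column span = 3·47 + 2·7 = 155 mm.
5d + 4·7 = 155 → 5d = 127 → d = 25.4 mm.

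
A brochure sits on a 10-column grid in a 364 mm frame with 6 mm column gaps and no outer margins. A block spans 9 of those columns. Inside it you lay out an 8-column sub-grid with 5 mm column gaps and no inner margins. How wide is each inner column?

36.5 mm

Subtracting 9 column gaps of 6 leaves 310 for 10 columns, so c = 31 mm.
9-column span = 9·31 + 8·6 = 327 mm.
Subtracting 7 column gaps of 5 leaves 292 for 8 columns, so d = 36.5 mm.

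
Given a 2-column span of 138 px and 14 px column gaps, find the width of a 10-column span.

746 px

2c + 1·14 = 138 → 2c = 124 → c = 62 px.
10 columns plus 9 column gaps: 620 + 126 = 746 px.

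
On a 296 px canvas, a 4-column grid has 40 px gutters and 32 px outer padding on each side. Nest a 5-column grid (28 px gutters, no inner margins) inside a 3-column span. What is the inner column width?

Take off 64 px of margins, leaving 232 px.
4c + 3·40 = 232 → 4c = 112 → c = 28 px.
3-column span = 3·28 + 2·40 = 164 px.
164 − 4·28 = 52; ÷5 gives d = 10.4 px.

10.4 px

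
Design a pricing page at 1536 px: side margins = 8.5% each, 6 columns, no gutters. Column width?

Each margin = 8.5% of 1536 = 130.56 px; content = 1536 − 2·130.56 = 1274.88 px.
1274.88 / 6 = 212.48 px per column.

212.48 px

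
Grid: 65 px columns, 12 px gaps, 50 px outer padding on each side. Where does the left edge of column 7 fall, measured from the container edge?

Before column 7: the margin + 6 columns + 6 gaps.
Offset = 50 + 6·(65 + 12) = 50 + 462 = 512 px.

512 px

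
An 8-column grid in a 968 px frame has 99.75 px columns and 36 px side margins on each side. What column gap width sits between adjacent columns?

14 px

Inside the margins: 968 − 72 = 896 px.
8 columns take 8·99.75 = 798 px; remaining 98 splits into 7 column gaps.
g = 98 / 7 = 14 px.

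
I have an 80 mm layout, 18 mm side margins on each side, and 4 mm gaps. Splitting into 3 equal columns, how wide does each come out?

Content width = 80 − 2·18 = 44 mm.
44 − 2·4 = 36; ÷3 gives c = 12 mm.

12 mm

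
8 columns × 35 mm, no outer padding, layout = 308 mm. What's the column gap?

4 mm

Columns use 280 mm, leaving 28 mm across 7 column gaps = 4 mm each.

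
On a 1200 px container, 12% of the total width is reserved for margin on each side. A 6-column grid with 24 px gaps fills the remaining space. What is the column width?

Margins: 12% × 1200 = 144 px each, so content = 1200 − 288 = 912 px.
Subtracting 5 gaps of 24 leaves 792 for 6 columns, so c = 132 px.

132 px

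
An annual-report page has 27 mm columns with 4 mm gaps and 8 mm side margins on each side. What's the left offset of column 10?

287 mm

Each column+gutter stride is 31 mm; 9 of them past the 8 mm margin is 8 + 279 = 287 mm.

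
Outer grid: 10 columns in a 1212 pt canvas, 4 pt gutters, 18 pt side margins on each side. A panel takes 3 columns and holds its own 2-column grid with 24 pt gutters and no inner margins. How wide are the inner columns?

163 pt

Take off 36 pt of margins, leaving 1176 pt.
1176 − 9·4 = 1140; ÷10 gives c = 114 pt.
3-column span = 3·114 + 2·4 = 350 pt.
350 − 1·24 = 326; ÷2 gives d = 163 pt.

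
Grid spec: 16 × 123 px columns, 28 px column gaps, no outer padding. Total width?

2388 px

Artboard = 16·123 + 15·28 = 1968 + 420 = 2388 px.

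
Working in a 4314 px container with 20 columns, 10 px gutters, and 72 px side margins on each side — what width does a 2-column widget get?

Inside the margins: 4314 − 144 = 4170 px.
20 columns + 19 gutters: 20c + 19·10 = 4170.
20c = 4170 − 190 = 3980, so c = 199 px.
2-column span = 2·199 + 1·10 = 408 px.

408 px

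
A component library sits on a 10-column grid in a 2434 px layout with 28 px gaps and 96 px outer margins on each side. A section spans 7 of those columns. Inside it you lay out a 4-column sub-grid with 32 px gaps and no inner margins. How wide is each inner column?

Outer content = 2434 − 2·96 = 2242 px.
Subtracting 9 gaps of 28 leaves 1990 for 10 columns, so c = 199 px.
7 columns plus 6 gaps: 1393 + 168 = 1561 px.
1561 − 3·32 = 1465; ÷4 gives d = 366.25 px.

366.25 px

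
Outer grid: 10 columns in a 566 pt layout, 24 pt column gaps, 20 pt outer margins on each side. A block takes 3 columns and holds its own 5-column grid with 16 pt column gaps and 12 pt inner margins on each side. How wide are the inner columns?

10.6 pt

Inside the margins: 566 − 40 = 526 pt.
526 − 9·24 = 310; ÷10 gives c = 31 pt.
Span of 3: 3·31 + 2·24 = 93 + 48 = 141 pt.
Inner content = 141 − 2·12 = 117 pt.
Subtracting 4 column gaps of 16 leaves 53 for 5 columns, so d = 10.6 pt.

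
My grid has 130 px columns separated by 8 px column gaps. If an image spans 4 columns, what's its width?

544 px

4-column span = 4·130 + 3·8 = 544 px.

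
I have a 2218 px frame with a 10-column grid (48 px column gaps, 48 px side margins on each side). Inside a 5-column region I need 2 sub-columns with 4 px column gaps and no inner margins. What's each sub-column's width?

516.5 px

Subtract both margins: 2218 − 2·48 = 2122 px.
Subtracting 9 column gaps of 48 leaves 1690 for 10 columns, so c = 169 px.
Span of 5: 5·169 + 4·48 = 845 + 192 = 1037 px.
1037 − 1·4 = 1033; ÷2 gives d = 516.5 px.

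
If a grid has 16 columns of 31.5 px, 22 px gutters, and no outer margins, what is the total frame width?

Frame = 16·31.5 + 15·22 = 504 + 330 = 834 px.

834 px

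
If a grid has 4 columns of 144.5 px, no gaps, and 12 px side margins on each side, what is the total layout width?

602 px

Layout = 2·12 + 4·144.5 = 24 + 578 = 602 px.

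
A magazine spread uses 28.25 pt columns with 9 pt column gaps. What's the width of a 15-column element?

15-column span = 15·28.25 + 14·9 = 549.75 pt.

549.75 pt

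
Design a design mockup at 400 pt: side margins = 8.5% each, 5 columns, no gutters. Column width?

Margins: 8.5% × 400 = 34 pt each, so content = 400 − 68 = 332 pt.
332 / 5 = 66.4 pt per column.

66.4 pt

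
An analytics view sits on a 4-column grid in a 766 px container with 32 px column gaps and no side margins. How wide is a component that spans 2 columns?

4c + 3·32 = 766 → 4c = 670 → c = 167.5 px.
Span of 2: 2·167.5 + 1·32 = 335 + 32 = 367 px.

367 px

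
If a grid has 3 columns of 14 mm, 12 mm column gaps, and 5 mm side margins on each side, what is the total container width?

Total width: 2·5 + 3·14 + 2·12 = 76 mm.

76 mm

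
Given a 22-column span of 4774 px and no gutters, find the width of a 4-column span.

868 px

22c = 4774 → c = 217 px.
With no gutters, 4 columns span 4·217 = 868 px.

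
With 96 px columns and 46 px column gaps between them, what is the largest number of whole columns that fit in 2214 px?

15 columns

Each extra column adds 96 + 46 = 142 px.
(2214 + 46) / 142 = 15.92, so 15 columns fit.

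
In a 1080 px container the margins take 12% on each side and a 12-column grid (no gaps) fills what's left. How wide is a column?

68.4 px

Each margin = 12% of 1080 = 129.6 px; content = 1080 − 2·129.6 = 820.8 px.
12c = 820.8 → c = 68.4 px.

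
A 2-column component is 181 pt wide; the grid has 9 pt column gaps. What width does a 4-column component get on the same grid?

2c + 1·9 = 181 → 2c = 172 → c = 86 pt.
Span of 4: 4·86 + 3·9 = 344 + 27 = 371 pt.

371 pt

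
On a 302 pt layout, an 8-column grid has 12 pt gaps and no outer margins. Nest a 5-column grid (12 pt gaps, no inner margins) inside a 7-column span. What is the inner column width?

42.95 pt

302 − 7·12 = 218; ÷8 gives c = 27.25 pt.
7 columns plus 6 gaps: 190.75 + 72 = 262.75 pt.
Subtracting 4 gaps of 12 leaves 214.75 for 5 columns, so d = 42.95 pt.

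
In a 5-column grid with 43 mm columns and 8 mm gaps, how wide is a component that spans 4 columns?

Span of 4: 4·43 + 3·8 = 172 + 24 = 196 mm.

196 mm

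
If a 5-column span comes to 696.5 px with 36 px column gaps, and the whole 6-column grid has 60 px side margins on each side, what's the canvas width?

Subtracting 4 column gaps of 36 leaves 552.5 for 5 columns, so c = 110.5 px.
Canvas = 2·60 + 6·110.5 + 5·36 = 120 + 663 + 180 = 963 px.

963 px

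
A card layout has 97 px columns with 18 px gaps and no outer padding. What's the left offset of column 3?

No margin, so column 3 starts at 2·(column + gutter) = 2·115 = 230 px.

230 px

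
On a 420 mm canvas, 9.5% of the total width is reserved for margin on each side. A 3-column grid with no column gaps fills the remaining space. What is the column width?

113.4 mm

Each margin = 9.5% of 420 = 39.9 mm; content = 420 − 2·39.9 = 340.2 mm.
340.2 / 3 = 113.4 mm per column.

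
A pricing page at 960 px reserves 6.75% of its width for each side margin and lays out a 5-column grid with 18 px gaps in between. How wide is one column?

151.68 px

Margins: 6.75% × 960 = 64.8 px each, so content = 960 − 129.6 = 830.4 px.
Subtracting 4 gaps of 18 leaves 758.4 for 5 columns, so c = 151.68 px.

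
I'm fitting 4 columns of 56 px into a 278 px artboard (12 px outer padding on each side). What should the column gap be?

10 px

Take off 24 px of margins, leaving 254 px.
4 columns take 4·56 = 224 px; remaining 30 splits into 3 column gaps.
g = 30 / 3 = 10 px.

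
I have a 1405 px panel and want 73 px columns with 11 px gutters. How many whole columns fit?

Each extra column adds 73 + 11 = 84 px.
(1405 + 11) / 84 = 16.86, so 16 columns fit.

16 columns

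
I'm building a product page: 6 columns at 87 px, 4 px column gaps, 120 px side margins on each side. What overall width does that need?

Total width: 2·120 + 6·87 + 5·4 = 782 px.

782 px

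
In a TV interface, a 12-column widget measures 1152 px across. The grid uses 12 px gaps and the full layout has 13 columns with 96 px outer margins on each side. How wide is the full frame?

12c + 11·12 = 1152 → 12c = 1020 → c = 85 px.
Adding margins, columns and gutters: 192 + 1105 + 144 = 1441 px.

1441 px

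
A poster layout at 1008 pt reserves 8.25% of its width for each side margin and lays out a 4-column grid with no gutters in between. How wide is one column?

1008 × (1 − 2·8.25%) = 1008 × 83.5% = 841.68 pt for the columns.
With no gutters, each column is 841.68/4 = 210.42 pt.

210.42 pt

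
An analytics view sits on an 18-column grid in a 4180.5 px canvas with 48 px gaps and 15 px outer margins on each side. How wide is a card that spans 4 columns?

Content width = 4180.5 − 2·15 = 4150.5 px.
Subtracting 17 gaps of 48 leaves 3334.5 for 18 columns, so c = 185.25 px.
4 columns plus 3 gaps: 741 + 144 = 885 px.

885 px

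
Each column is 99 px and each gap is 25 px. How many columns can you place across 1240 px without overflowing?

10 columns

10 columns: 10·99 + 9·25 = 1215 px ≤ 1240.
11 columns: 1339 px > 1240. So 10.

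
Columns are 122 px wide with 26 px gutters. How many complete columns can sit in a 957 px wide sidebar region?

6 columns: 6·122 + 5·26 = 862 px ≤ 957.
7 columns: 1010 px > 957. So 6.

6 columns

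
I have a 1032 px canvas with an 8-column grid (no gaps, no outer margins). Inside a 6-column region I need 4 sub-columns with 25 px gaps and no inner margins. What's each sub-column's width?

1032 / 8 = 129 px per column.
With no gaps, 6 columns span 6·129 = 774 px.
774 − 3·25 = 699; ÷4 gives d = 174.75 px.

174.75 px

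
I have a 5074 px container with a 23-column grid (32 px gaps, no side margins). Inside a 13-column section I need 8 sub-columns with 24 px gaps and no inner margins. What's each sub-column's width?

335.75 px

5074 − 22·32 = 4370; ÷23 gives c = 190 px.
13-column span = 13·190 + 12·32 = 2854 px.
Subtracting 7 gaps of 24 leaves 2686 for 8 columns, so d = 335.75 px.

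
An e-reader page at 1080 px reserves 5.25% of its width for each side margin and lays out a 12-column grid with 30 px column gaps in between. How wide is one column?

53.05 px

Each margin = 5.25% of 1080 = 56.7 px; content = 1080 − 2·56.7 = 966.6 px.
12c + 11·30 = 966.6 → 12c = 636.6 → c = 53.05 px.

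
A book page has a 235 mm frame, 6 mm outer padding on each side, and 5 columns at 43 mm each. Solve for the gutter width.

2 mm

Take off 12 mm of margins, leaving 223 mm.
5 columns take 5·43 = 215 mm; remaining 8 splits into 4 gutters.
g = 8 / 4 = 2 mm.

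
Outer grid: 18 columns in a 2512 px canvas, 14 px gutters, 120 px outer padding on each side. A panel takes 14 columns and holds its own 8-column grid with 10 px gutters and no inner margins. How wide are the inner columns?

211.75 px

Subtract both margins: 2512 − 2·120 = 2272 px.
18 columns + 17 gutters: 18c + 17·14 = 2272.
18c = 2272 − 238 = 2034, so c = 113 px.
14 columns plus 13 gutters: 1582 + 182 = 1764 px.
8 columns + 7 gutters: 8d + 7·10 = 1764.
8d = 1764 − 70 = 1694, so d = 211.75 px.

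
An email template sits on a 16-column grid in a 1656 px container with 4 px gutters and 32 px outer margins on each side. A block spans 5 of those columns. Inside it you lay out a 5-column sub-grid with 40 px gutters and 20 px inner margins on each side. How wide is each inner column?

Subtract both margins: 1656 − 2·32 = 1592 px.
16 columns + 15 gutters: 16c + 15·4 = 1592.
16c = 1592 − 60 = 1532, so c = 95.75 px.
5 columns plus 4 gutters: 478.75 + 16 = 494.75 px.
Inner content = 494.75 − 2·20 = 454.75 px.
5 columns + 4 gutters: 5d + 4·40 = 454.75.
5d = 454.75 − 160 = 294.75, so d = 58.95 px.

58.95 px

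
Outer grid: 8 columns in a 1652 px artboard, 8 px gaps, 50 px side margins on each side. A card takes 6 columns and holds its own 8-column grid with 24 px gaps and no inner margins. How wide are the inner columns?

Take off 100 px of margins, leaving 1552 px.
1552 − 7·8 = 1496; ÷8 gives c = 187 px.
Span of 6: 6·187 + 5·8 = 1122 + 40 = 1162 px.
8 columns + 7 gaps: 8d + 7·24 = 1162.
8d = 1162 − 168 = 994, so d = 124.25 px.

124.25 px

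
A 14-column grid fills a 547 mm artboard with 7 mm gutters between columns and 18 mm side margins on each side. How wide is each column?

30 mm

Take off 36 mm of margins, leaving 511 mm.
Subtracting 13 gutters of 7 leaves 420 for 14 columns, so c = 30 mm.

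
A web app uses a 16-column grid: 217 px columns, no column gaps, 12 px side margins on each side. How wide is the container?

3496 px

Total width: 2·12 + 16·217 = 3496 px.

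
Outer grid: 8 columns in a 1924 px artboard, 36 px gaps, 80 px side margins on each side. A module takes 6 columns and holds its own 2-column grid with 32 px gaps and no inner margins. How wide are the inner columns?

Subtract both margins: 1924 − 2·80 = 1764 px.
Subtracting 7 gaps of 36 leaves 1512 for 8 columns, so c = 189 px.
6 columns plus 5 gaps: 1134 + 180 = 1314 px.
Subtracting 1 gap of 32 leaves 1282 for 2 columns, so d = 641 px.

641 px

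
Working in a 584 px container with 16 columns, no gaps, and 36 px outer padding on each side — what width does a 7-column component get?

Inside the margins: 584 − 72 = 512 px.
With no gaps, each column is 512/16 = 32 px.
With no gaps, 7 columns span 7·32 = 224 px.

224 px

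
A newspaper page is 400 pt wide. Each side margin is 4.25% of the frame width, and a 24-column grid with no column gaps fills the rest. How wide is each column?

Margins: 4.25% × 400 = 17 pt each, so content = 400 − 34 = 366 pt.
With no column gaps, each column is 366/24 = 15.25 pt.

15.25 pt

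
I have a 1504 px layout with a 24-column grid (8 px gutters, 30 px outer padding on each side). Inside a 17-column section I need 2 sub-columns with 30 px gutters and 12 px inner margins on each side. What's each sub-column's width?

483.25 px

Subtract both margins: 1504 − 2·30 = 1444 px.
24c + 23·8 = 1444 → 24c = 1260 → c = 52.5 px.
Span of 17: 17·52.5 + 16·8 = 892.5 + 128 = 1020.5 px.
Inner content = 1020.5 − 2·12 = 996.5 px.
2 columns + 1 gutter: 2d + 1·30 = 996.5.
2d = 996.5 − 30 = 966.5, so d = 483.25 px.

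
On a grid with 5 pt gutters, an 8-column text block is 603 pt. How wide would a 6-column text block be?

Subtracting 7 gutters of 5 leaves 568 for 8 columns, so c = 71 pt.
Span of 6: 6·71 + 5·5 = 426 + 25 = 451 pt.

451 pt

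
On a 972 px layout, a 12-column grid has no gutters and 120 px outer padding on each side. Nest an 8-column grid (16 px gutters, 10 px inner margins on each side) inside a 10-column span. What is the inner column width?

Subtract both margins: 972 − 2·120 = 732 px.
732 / 12 = 61 px per column.
With no gutters, 10 columns span 10·61 = 610 px.
Inner content = 610 − 2·10 = 590 px.
Subtracting 7 gutters of 16 leaves 478 for 8 columns, so d = 59.75 px.

59.75 px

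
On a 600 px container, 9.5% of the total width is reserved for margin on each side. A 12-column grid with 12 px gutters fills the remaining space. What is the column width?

29.5 px

600 × (1 − 2·9.5%) = 600 × 81% = 486 px for the columns.
12c + 11·12 = 486 → 12c = 354 → c = 29.5 px.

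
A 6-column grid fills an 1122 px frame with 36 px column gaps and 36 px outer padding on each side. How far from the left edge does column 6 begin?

Content = 1122 − 2·36 = 1050 px.
1050 − 5·36 = 870; ÷6 gives c = 145 px.
Column 6 starts at margin + 5·(column + gutter) = 36 + 5·181 = 941 px.

941 px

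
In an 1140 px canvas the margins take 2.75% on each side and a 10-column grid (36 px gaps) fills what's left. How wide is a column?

75.33 px

1140 × (1 − 2·2.75%) = 1140 × 94.5% = 1077.3 px for the columns.
Subtracting 9 gaps of 36 leaves 753.3 for 10 columns, so c = 75.33 px.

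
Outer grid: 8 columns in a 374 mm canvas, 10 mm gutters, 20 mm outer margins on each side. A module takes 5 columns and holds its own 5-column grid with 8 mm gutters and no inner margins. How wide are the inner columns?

34.6 mm

Outer content = 374 − 2·20 = 334 mm.
8 columns + 7 gutters: 8c + 7·10 = 334.
8c = 334 − 70 = 264, so c = 33 mm.
5 columns plus 4 gutters: 165 + 40 = 205 mm.
5d + 4·8 = 205 → 5d = 173 → d = 34.6 mm.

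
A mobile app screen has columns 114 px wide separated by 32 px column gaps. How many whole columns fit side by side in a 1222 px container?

k columns need k·114 + (k−1)·32 = k·146 − 32.
k·146 − 32 ≤ 1222 → k ≤ 1254 / 146 ≈ 8.59, so k = 8.

8 columns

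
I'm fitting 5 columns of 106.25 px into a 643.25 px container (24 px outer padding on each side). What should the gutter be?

16 px

Take off 48 px of margins, leaving 595.25 px.
5·106.25 + 4g = 595.25 → 4g = 64 → g = 16 px.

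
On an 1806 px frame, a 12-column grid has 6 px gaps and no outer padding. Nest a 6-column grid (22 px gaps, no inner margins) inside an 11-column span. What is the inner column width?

1806 − 11·6 = 1740; ÷12 gives c = 145 px.
11-column span = 11·145 + 10·6 = 1655 px.
6 columns + 5 gaps: 6d + 5·22 = 1655.
6d = 1655 − 110 = 1545, so d = 257.5 px.

257.5 px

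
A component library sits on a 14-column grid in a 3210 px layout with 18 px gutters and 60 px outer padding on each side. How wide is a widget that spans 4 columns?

Subtract both margins: 3210 − 2·60 = 3090 px.
14c + 13·18 = 3090 → 14c = 2856 → c = 204 px.
4-column span = 4·204 + 3·18 = 870 px.

870 px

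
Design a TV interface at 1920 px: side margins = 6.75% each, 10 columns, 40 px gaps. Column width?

Margins: 6.75% × 1920 = 129.6 px each, so content = 1920 − 259.2 = 1660.8 px.
10c + 9·40 = 1660.8 → 10c = 1300.8 → c = 130.08 px.

130.08 px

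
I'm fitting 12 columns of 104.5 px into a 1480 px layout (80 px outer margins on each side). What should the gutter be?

6 px

Subtract both margins: 1480 − 2·80 = 1320 px.
12·104.5 + 11g = 1320 → 11g = 66 → g = 6 px.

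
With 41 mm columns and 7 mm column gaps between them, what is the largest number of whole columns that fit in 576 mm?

12 columns

12 columns: 12·41 + 11·7 = 569 mm ≤ 576.
13 columns: 617 mm > 576. So 12.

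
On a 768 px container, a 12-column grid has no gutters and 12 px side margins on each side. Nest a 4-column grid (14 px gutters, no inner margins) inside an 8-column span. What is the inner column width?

Outer content = 768 − 2·12 = 744 px.
12c = 744 → c = 62 px.
With no gutters, 8 columns span 8·62 = 496 px.
4 columns + 3 gutters: 4d + 3·14 = 496.
4d = 496 − 42 = 454, so d = 113.5 px.

113.5 px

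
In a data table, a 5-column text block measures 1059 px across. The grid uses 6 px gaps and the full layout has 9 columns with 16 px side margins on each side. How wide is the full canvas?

1943 px

Subtracting 4 gaps of 6 leaves 1035 for 5 columns, so c = 207 px.
Adding margins, columns and gutters: 32 + 1863 + 48 = 1943 px.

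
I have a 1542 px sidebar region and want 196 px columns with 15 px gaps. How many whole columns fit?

7 columns

Each extra column adds 196 + 15 = 211 px.
(1542 + 15) / 211 = 7.38, so 7 columns fit.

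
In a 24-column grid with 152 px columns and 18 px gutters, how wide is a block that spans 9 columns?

Span of 9: 9·152 + 8·18 = 1368 + 144 = 1512 px.

1512 px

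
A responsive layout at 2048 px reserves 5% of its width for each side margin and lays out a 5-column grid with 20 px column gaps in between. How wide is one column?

352.64 px

2048 × (1 − 2·5%) = 2048 × 90% = 1843.2 px for the columns.
1843.2 − 4·20 = 1763.2; ÷5 gives c = 352.64 px.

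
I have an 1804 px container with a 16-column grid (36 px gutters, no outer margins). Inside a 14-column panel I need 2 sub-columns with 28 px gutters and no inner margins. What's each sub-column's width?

16c + 15·36 = 1804 → 16c = 1264 → c = 79 px.
14-column span = 14·79 + 13·36 = 1574 px.
Subtracting 1 gutter of 28 leaves 1546 for 2 columns, so d = 773 px.

773 px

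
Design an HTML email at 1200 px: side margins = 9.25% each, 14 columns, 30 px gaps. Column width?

Margins: 9.25% × 1200 = 111 px each, so content = 1200 − 222 = 978 px.
Subtracting 13 gaps of 30 leaves 588 for 14 columns, so c = 42 px.

42 px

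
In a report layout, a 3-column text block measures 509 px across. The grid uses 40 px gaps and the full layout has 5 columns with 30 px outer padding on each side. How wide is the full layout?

935 px

Subtracting 2 gaps of 40 leaves 429 for 3 columns, so c = 143 px.
Adding margins, columns and gutters: 60 + 715 + 160 = 935 px.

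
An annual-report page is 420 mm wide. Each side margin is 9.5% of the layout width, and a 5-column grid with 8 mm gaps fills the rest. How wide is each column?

Each margin = 9.5% of 420 = 39.9 mm; content = 420 − 2·39.9 = 340.2 mm.
5c + 4·8 = 340.2 → 5c = 308.2 → c = 61.64 mm.

61.64 mm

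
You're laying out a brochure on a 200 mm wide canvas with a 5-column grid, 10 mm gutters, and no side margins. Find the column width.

32 mm

200 − 4·10 = 160; ÷5 gives c = 32 mm.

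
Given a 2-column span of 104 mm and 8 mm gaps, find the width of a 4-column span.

216 mm

2c + 1·8 = 104 → 2c = 96 → c = 48 mm.
4 columns plus 3 gaps: 192 + 24 = 216 mm.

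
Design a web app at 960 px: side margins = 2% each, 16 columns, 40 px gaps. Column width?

Each margin = 2% of 960 = 19.2 px; content = 960 − 2·19.2 = 921.6 px.
16 columns + 15 gaps: 16c + 15·40 = 921.6.
16c = 921.6 − 600 = 321.6, so c = 20.1 px.

20.1 px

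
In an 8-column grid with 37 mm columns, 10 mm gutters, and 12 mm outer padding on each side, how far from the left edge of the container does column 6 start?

Before column 6: the margin + 5 columns + 5 gutters.
Offset = 12 + 5·(37 + 10) = 12 + 235 = 247 mm.

247 mm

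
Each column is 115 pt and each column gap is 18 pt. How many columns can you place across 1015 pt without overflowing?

7 columns

k columns need k·115 + (k−1)·18 = k·133 − 18.
k·133 − 18 ≤ 1015 → k ≤ 1033 / 133 ≈ 7.77, so k = 7.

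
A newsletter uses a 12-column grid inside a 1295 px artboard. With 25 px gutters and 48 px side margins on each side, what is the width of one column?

Inside the margins: 1295 − 96 = 1199 px.
1199 − 11·25 = 924; ÷12 gives c = 77 px.

77 px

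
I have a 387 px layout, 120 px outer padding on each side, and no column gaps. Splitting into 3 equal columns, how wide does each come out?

Subtract both margins: 387 − 2·120 = 147 px.
147 / 3 = 49 px per column.

49 px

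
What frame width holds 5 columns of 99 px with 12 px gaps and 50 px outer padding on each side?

643 px

Frame = 2·50 + 5·99 + 4·12 = 100 + 495 + 48 = 643 px.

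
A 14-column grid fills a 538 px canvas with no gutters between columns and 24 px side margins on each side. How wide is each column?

Subtract both margins: 538 − 2·24 = 490 px.
14c = 490 → c = 35 px.

35 px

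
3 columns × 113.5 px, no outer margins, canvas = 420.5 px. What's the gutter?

40 px

Columns use 340.5 px, leaving 80 px across 2 gutters = 40 px each.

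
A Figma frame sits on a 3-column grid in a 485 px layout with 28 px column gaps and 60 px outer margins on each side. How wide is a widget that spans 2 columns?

Content width = 485 − 2·60 = 365 px.
3c + 2·28 = 365 → 3c = 309 → c = 103 px.
2 columns plus 1 column gap: 206 + 28 = 234 px.

234 px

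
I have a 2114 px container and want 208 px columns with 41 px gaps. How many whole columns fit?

k columns need k·208 + (k−1)·41 = k·249 − 41.
k·249 − 41 ≤ 2114 → k ≤ 2155 / 249 ≈ 8.65, so k = 8.

8 columns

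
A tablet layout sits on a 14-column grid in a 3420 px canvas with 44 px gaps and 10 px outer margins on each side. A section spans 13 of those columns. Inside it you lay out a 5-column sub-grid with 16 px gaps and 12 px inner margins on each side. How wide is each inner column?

Outer content = 3420 − 2·10 = 3400 px.
3400 − 13·44 = 2828; ÷14 gives c = 202 px.
13 columns plus 12 gaps: 2626 + 528 = 3154 px.
Inner content = 3154 − 2·12 = 3130 px.
5 columns + 4 gaps: 5d + 4·16 = 3130.
5d = 3130 − 64 = 3066, so d = 613.2 px.

613.2 px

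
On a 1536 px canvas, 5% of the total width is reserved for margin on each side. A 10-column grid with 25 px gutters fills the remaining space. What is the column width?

115.74 px

Margins: 5% × 1536 = 76.8 px each, so content = 1536 − 153.6 = 1382.4 px.
10 columns + 9 gutters: 10c + 9·25 = 1382.4.
10c = 1382.4 − 225 = 1157.4, so c = 115.74 px.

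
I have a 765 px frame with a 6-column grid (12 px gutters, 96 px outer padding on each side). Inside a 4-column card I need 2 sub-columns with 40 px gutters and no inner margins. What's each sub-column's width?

169 px

Subtract both margins: 765 − 2·96 = 573 px.
6c + 5·12 = 573 → 6c = 513 → c = 85.5 px.
4 columns plus 3 gutters: 342 + 36 = 378 px.
Subtracting 1 gutter of 40 leaves 338 for 2 columns, so d = 169 px.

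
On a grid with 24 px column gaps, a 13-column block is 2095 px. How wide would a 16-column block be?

13c + 12·24 = 2095 → 13c = 1807 → c = 139 px.
16-column span = 16·139 + 15·24 = 2584 px.

2584 px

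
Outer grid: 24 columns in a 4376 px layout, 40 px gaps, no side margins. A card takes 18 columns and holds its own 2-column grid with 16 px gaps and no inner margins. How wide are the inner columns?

Subtracting 23 gaps of 40 leaves 3456 for 24 columns, so c = 144 px.
18-column span = 18·144 + 17·40 = 3272 px.
2 columns + 1 gap: 2d + 1·16 = 3272.
2d = 3272 − 16 = 3256, so d = 1628 px.

1628 px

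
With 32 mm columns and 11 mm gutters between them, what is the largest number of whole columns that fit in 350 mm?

Each extra column adds 32 + 11 = 43 mm.
(350 + 11) / 43 = 8.40, so 8 columns fit.

8 columns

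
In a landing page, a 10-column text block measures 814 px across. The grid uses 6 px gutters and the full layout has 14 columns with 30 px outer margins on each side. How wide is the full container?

1202 px

10c + 9·6 = 814 → 10c = 760 → c = 76 px.
Adding margins, columns and gutters: 60 + 1064 + 78 = 1202 px.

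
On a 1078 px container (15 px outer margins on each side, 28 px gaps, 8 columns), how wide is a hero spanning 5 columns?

Content width = 1078 − 2·15 = 1048 px.
8 columns + 7 gaps: 8c + 7·28 = 1048.
8c = 1048 − 196 = 852, so c = 106.5 px.
Span of 5: 5·106.5 + 4·28 = 532.5 + 112 = 644.5 px.

644.5 px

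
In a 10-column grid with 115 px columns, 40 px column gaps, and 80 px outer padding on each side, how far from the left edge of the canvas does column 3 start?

390 px

Before column 3: the margin + 2 columns + 2 column gaps.
Offset = 80 + 2·(115 + 40) = 80 + 310 = 390 px.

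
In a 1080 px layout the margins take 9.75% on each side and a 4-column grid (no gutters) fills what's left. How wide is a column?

Margins: 9.75% × 1080 = 105.3 px each, so content = 1080 − 210.6 = 869.4 px.
4c = 869.4 → c = 217.35 px.

217.35 px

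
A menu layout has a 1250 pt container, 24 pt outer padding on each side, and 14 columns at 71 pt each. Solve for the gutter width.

Take off 48 pt of margins, leaving 1202 pt.
Columns use 994 pt, leaving 208 pt across 13 gutters = 16 pt each.

16 pt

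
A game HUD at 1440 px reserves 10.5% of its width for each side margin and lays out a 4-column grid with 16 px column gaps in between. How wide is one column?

272.4 px

1440 × (1 − 2·10.5%) = 1440 × 79% = 1137.6 px for the columns.
4c + 3·16 = 1137.6 → 4c = 1089.6 → c = 272.4 px.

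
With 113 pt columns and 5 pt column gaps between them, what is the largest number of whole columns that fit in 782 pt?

6 columns

6 columns: 6·113 + 5·5 = 703 pt ≤ 782.
7 columns: 821 pt > 782. So 6.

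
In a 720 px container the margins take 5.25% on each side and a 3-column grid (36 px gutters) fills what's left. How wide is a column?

720 × (1 − 2·5.25%) = 720 × 89.5% = 644.4 px for the columns.
644.4 − 2·36 = 572.4; ÷3 gives c = 190.8 px.

190.8 px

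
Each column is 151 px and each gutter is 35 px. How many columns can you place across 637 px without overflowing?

3 columns: 3·151 + 2·35 = 523 px ≤ 637.
4 columns: 709 px > 637. So 3.

3 columns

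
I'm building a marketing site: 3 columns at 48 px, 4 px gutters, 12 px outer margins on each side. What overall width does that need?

176 px

Total width: 2·12 + 3·48 + 2·4 = 176 px.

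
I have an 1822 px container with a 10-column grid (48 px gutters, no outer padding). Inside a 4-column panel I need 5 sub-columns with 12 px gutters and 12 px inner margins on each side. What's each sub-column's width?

125.6 px

Subtracting 9 gutters of 48 leaves 1390 for 10 columns, so c = 139 px.
4-column span = 4·139 + 3·48 = 700 px.
Inner content = 700 − 2·12 = 676 px.
Subtracting 4 gutters of 12 leaves 628 for 5 columns, so d = 125.6 px.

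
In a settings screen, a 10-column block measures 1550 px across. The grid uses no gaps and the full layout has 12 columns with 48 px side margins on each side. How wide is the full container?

1956 px

With no gaps, each column is 1550/10 = 155 px.
Total width: 2·48 + 12·155 = 1956 px.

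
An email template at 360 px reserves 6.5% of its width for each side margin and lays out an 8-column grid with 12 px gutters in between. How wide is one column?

28.65 px

Margins: 6.5% × 360 = 23.4 px each, so content = 360 − 46.8 = 313.2 px.
Subtracting 7 gutters of 12 leaves 229.2 for 8 columns, so c = 28.65 px.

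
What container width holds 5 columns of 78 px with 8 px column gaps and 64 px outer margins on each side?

Container = 2·64 + 5·78 + 4·8 = 128 + 390 + 32 = 550 px.

550 px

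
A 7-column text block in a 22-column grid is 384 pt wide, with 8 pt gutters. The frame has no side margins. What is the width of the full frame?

7c + 6·8 = 384 → 7c = 336 → c = 48 pt.
Total width: 22·48 + 21·8 = 1224 pt.

1224 pt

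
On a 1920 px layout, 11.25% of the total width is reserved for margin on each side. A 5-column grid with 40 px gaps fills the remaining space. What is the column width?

265.6 px

Each margin = 11.25% of 1920 = 216 px; content = 1920 − 2·216 = 1488 px.
5c + 4·40 = 1488 → 5c = 1328 → c = 265.6 px.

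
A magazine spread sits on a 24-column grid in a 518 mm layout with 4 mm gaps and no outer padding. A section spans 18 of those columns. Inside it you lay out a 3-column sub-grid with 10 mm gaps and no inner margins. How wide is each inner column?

518 − 23·4 = 426; ÷24 gives c = 17.75 mm.
18-column span = 18·17.75 + 17·4 = 387.5 mm.
Subtracting 2 gaps of 10 leaves 367.5 for 3 columns, so d = 122.5 mm.

122.5 mm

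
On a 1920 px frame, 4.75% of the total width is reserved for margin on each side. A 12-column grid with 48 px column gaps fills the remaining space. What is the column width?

100.8 px

Each margin = 4.75% of 1920 = 91.2 px; content = 1920 − 2·91.2 = 1737.6 px.
1737.6 − 11·48 = 1209.6; ÷12 gives c = 100.8 px.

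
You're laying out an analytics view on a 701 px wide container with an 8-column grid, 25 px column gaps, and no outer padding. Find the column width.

65.75 px

701 − 7·25 = 526; ÷8 gives c = 65.75 px.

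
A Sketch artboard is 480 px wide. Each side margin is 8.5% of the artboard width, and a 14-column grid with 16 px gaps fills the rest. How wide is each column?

13.6 px

480 × (1 − 2·8.5%) = 480 × 83% = 398.4 px for the columns.
14 columns + 13 gaps: 14c + 13·16 = 398.4.
14c = 398.4 − 208 = 190.4, so c = 13.6 px.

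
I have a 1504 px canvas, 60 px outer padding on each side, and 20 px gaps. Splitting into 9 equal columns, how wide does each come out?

136 px

Subtract both margins: 1504 − 2·60 = 1384 px.
9c + 8·20 = 1384 → 9c = 1224 → c = 136 px.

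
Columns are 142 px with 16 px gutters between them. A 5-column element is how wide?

774 px

5-column span = 5·142 + 4·16 = 774 px.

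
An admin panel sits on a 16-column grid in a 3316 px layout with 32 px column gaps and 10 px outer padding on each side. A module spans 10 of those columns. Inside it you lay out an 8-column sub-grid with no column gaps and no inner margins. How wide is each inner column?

256 px

Inside the margins: 3316 − 20 = 3296 px.
16c + 15·32 = 3296 → 16c = 2816 → c = 176 px.
Span of 10: 10·176 + 9·32 = 1760 + 288 = 2048 px.
With no column gaps, each column is 2048/8 = 256 px.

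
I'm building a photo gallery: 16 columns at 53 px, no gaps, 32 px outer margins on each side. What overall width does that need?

912 px

Total width: 2·32 + 16·53 = 912 px.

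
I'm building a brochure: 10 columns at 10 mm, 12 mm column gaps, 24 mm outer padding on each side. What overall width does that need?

Total width: 2·24 + 10·10 + 9·12 = 256 mm.

256 mm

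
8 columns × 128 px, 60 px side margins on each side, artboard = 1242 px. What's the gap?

14 px

Take off 120 px of margins, leaving 1122 px.
Columns use 1024 px, leaving 98 px across 7 gaps = 14 px each.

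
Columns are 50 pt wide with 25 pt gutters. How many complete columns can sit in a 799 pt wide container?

10 columns: 10·50 + 9·25 = 725 pt ≤ 799.
11 columns: 800 pt > 799. So 10.

10 columns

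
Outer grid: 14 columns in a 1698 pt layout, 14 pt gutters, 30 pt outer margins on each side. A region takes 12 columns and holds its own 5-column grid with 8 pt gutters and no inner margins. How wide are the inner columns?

Take off 60 pt of margins, leaving 1638 pt.
14c + 13·14 = 1638 → 14c = 1456 → c = 104 pt.
Span of 12: 12·104 + 11·14 = 1248 + 154 = 1402 pt.
5 columns + 4 gutters: 5d + 4·8 = 1402.
5d = 1402 − 32 = 1370, so d = 274 pt.

274 pt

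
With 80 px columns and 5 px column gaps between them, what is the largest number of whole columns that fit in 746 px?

k columns need k·80 + (k−1)·5 = k·85 − 5.
k·85 − 5 ≤ 746 → k ≤ 751 / 85 ≈ 8.84, so k = 8.

8 columns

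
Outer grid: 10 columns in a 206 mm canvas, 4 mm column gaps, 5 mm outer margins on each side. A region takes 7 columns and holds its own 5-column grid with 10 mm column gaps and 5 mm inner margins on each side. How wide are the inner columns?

Take off 10 mm of margins, leaving 196 mm.
10 columns + 9 column gaps: 10c + 9·4 = 196.
10c = 196 − 36 = 160, so c = 16 mm.
7-column span = 7·16 + 6·4 = 136 mm.
Inner content = 136 − 2·5 = 126 mm.
5 columns + 4 column gaps: 5d + 4·10 = 126.
5d = 126 − 40 = 86, so d = 17.2 mm.

17.2 mm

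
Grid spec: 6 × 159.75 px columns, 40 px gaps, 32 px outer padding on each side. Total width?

1222.5 px

Total width: 2·32 + 6·159.75 + 5·40 = 1222.5 px.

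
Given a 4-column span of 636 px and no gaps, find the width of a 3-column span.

477 px

With no gaps, each column is 636/4 = 159 px.
With no gaps, 3 columns span 3·159 = 477 px.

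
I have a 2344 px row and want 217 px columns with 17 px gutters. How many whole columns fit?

k columns need k·217 + (k−1)·17 = k·234 − 17.
k·234 − 17 ≤ 2344 → k ≤ 2361 / 234 ≈ 10.09, so k = 10.

10 columns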